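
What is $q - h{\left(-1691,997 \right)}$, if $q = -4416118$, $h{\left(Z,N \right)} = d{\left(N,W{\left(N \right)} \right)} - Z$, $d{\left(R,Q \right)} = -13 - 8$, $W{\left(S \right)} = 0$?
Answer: $-4417788$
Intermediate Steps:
$d{\left(R,Q \right)} = -21$ ($d{\left(R,Q \right)} = -13 - 8 = -21$)
$h{\left(Z,N \right)} = -21 - Z$
$q - h{\left(-1691,997 \right)} = -4416118 - \left(-21 - -1691\right) = -4416118 - \left(-21 + 1691\right) = -4416118 - 1670 = -4417788$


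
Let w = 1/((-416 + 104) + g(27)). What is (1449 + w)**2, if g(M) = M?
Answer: 170539265296/81225 ≈ 2.0996e+6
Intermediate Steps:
w = -1/285 (w = 1/((-416 + 104) + 27) = 1/(-312 + 27) = 1/(-285) = -1/285 ≈ -0.0035088)
(1449 + w)**2 = (1449 - 1/285)**2 = (412964/285)**2 = 170539265296/81225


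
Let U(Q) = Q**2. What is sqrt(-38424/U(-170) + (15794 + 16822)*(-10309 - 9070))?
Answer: I*sqrt(4566672987006)/85 ≈ 25141.0*I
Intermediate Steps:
sqrt(-38424/U(-170) + (15794 + 16822)*(-10309 - 9070)) = sqrt(-38424/((-170)**2) + (15794 + 16822)*(-10309 - 9070)) = sqrt(-38424/28900 + 32616*(-19379)) = sqrt(-38424*1/28900 - 632065464) = sqrt(-9606/7225 - 632065464) = sqrt(-4566672987006/7225) = I*sqrt(4566672987006)/85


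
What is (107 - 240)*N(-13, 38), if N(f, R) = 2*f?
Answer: 3458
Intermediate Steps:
(107 - 240)*N(-13, 38) = (107 - 240)*(2*(-13)) = -133*(-26) = 3458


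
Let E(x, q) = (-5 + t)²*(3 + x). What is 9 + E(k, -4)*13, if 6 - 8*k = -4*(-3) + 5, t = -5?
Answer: 4243/2 ≈ 2121.5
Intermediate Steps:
k = -11/8 (k = ¾ - (-4*(-3) + 5)/8 = ¾ - (12 + 5)/8 = ¾ - ⅛*17 = ¾ - 17/8 = -11/8 ≈ -1.3750)
E(x, q) = 300 + 100*x (E(x, q) = (-5 - 5)²*(3 + x) = (-10)²*(3 + x) = 100*(3 + x) = 300 + 100*x)
9 + E(k, -4)*13 = 9 + (300 + 100*(-11/8))*13 = 9 + (300 - 275/2)*13 = 9 + (325/2)*13 = 9 + 4225/2 = 4243/2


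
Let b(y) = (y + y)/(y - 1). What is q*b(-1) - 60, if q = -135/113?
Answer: -6915/113 ≈ -61.195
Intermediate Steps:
b(y) = 2*y/(-1 + y) (b(y) = (2*y)/(-1 + y) = 2*y/(-1 + y))
q = -135/113 (q = -135*1/113 = -135/113 ≈ -1.1947)
q*b(-1) - 60 = -270*(-1)/(113*(-1 - 1)) - 60 = -270*(-1)/(113*(-2)) - 60 = -270*(-1)*(-1)/(113*2) - 60 = -135/113*1 - 60 = -135/113 - 60 = -6915/113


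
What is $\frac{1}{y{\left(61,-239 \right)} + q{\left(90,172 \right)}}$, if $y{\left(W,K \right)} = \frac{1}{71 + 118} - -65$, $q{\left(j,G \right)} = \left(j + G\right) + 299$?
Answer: $\frac{189}{118315} \approx 0.0015974$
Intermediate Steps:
$q{\left(j,G \right)} = 299 + G + j$ ($q{\left(j,G \right)} = \left(G + j\right) + 299 = 299 + G + j$)
$y{\left(W,K \right)} = \frac{12286}{189}$ ($y{\left(W,K \right)} = \frac{1}{189} + 65 = \frac{12286}{189}$)
$\frac{1}{y{\left(61,-239 \right)} + q{\left(90,172 \right)}} = \frac{1}{\frac{12286}{189} + \left(299 + 172 + 90\right)} = \frac{1}{\frac{12286}{189} + 561} = \frac{1}{\frac{118315}{189}} = \frac{189}{118315}$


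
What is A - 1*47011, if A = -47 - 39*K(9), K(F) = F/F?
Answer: -47097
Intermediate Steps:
K(F) = 1
A = -86 (A = -47 - 39*1 = -47 - 39 = -86)
A - 1*47011 = -86 - 1*47011 = -86 - 47011 = -47097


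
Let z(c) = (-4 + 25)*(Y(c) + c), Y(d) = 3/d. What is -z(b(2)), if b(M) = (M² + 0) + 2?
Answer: -273/2 ≈ -136.50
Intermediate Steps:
b(M) = 2 + M² (b(M) = M² + 2 = 2 + M²)
z(c) = 21*c + 63/c (z(c) = (-4 + 25)*(3/c + c) = 21*(c + 3/c) = 21*c + 63/c)
-z(b(2)) = -(21*(2 + 2²) + 63/(2 + 2²)) = -(21*(2 + 4) + 63/(2 + 4)) = -(21*6 + 63/6) = -(126 + 63*(⅙)) = -(126 + 21/2) = -1*273/2 = -273/2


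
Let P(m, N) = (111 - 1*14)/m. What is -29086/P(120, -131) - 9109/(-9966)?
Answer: -34783645547/966702 ≈ -35982.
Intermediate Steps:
P(m, N) = 97/m (P(m, N) = (111 - 14)/m = 97/m)
-29086/P(120, -131) - 9109/(-9966) = -29086/(97/120) - 9109/(-9966) = -29086/(97*(1/120)) - 9109*(-1/9966) = -29086/97/120 + 9109/9966 = -29086*120/97 + 9109/9966 = -3490320/97 + 9109/9966 = -34783645547/966702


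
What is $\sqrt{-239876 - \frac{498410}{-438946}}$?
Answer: $\frac{i \sqrt{11554387879872639}}{219473} \approx 489.77 i$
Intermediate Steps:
$\sqrt{-239876 - \frac{498410}{-438946}} = \sqrt{-239876 - - \frac{249205}{219473}} = \sqrt{-239876 + \frac{249205}{219473}} = \sqrt{- \frac{52646056143}{219473}} = \frac{i \sqrt{11554387879872639}}{219473}$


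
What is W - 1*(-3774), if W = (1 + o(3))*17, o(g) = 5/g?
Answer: 11458/3 ≈ 3819.3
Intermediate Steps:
W = 136/3 (W = (1 + 5/3)*17 = (8/3)*17 = 136/3 ≈ 45.333)
W - 1*(-3774) = 136/3 - 1*(-3774) = 136/3 + 3774 = 11458/3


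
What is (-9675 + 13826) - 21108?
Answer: -16957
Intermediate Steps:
(-9675 + 13826) - 21108 = 4151 - 21108 = -16957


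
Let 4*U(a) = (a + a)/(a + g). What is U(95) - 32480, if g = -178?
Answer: -5391775/166 ≈ -32481.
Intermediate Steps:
U(a) = a/(2*(-178 + a)) (U(a) = ((a + a)/(a - 178))/4 = ((2*a)/(-178 + a))/4 = (2*a/(-178 + a))/4 = a/(2*(-178 + a)))
U(95) - 32480 = (1/2)*95/(-178 + 95) - 32480 = (1/2)*95/(-83) - 32480 = (1/2)*95*(-1/83) - 32480 = -95/166 - 32480 = -5391775/166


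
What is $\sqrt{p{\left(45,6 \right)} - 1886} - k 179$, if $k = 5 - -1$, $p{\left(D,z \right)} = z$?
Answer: $-1074 + 2 i \sqrt{470} \approx -1074.0 + 43.359 i$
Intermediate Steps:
$k = 6$ ($k = 5 + 1 = 6$)
$\sqrt{p{\left(45,6 \right)} - 1886} - k 179 = \sqrt{6 - 1886} - 6 \cdot 179 = \sqrt{-1880} - 1074 = 2 i \sqrt{470} - 1074 = -1074 + 2 i \sqrt{470}$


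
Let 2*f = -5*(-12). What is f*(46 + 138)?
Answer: 5520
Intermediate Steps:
f = 30 (f = (-5*(-12))/2 = (½)*60 = 30)
f*(46 + 138) = 30*(46 + 138) = 30*184 = 5520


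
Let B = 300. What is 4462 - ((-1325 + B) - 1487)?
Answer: 6974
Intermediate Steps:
4462 - ((-1325 + B) - 1487) = 4462 - ((-1325 + 300) - 1487) = 4462 - (-1025 - 1487) = 4462 - 1*(-2512) = 4462 + 2512 = 6974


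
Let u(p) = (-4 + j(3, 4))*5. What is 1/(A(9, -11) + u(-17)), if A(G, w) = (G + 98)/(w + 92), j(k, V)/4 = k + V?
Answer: 81/9827 ≈ 0.0082426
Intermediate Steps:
j(k, V) = 4*V + 4*k (j(k, V) = 4*(k + V) = 4*(V + k) = 4*V + 4*k)
A(G, w) = (98 + G)/(92 + w)
u(p) = 120 (u(p) = (-4 + (4*4 + 4*3))*5 = (-4 + (16 + 12))*5 = (-4 + 28)*5 = 24*5 = 120)
1/(A(9, -11) + u(-17)) = 1/((98 + 9)/(92 - 11) + 120) = 1/(107/81 + 120) = 1/(9827/81) = 81/9827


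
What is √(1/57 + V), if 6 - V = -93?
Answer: 2*√80427/57 ≈ 9.9508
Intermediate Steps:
V = 99 (V = 6 - 1*(-93) = 6 + 93 = 99)
√(1/57 + V) = √(1/57 + 99) = √(5644/57) = 2*√80427/57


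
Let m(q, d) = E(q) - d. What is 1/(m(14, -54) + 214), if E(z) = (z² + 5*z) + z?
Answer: 1/548 ≈ 0.0018248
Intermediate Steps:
E(z) = z² + 6*z
m(q, d) = -d + q*(6 + q) (m(q, d) = q*(6 + q) - d = -d + q*(6 + q))
1/(m(14, -54) + 214) = 1/((-1*(-54) + 14*(6 + 14)) + 214) = 1/((54 + 14*20) + 214) = 1/((54 + 280) + 214) = 1/(334 + 214) = 1/548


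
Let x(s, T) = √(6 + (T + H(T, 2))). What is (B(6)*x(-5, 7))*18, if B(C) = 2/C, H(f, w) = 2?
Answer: 6*√15 ≈ 23.238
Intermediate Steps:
x(s, T) = √(8 + T) (x(s, T) = √(6 + (T + 2)) = √(6 + (2 + T)) = √(8 + T))
(B(6)*x(-5, 7))*18 = ((2/6)*√(8 + 7))*18 = ((2*(⅙))*√15)*18 = (√15/3)*18 = 6*√15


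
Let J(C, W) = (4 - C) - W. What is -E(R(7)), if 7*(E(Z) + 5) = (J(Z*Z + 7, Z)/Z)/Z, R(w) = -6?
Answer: 431/84 ≈ 5.1310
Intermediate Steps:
J(C, W) = 4 - C - W
E(Z) = -5 + (-3 - Z - Z²)/(7*Z²) (E(Z) = -5 + (((4 - (Z*Z + 7) - Z)/Z)/Z)/7 = -5 + (((4 - (Z² + 7) - Z)/Z)/Z)/7 = -5 + (((4 - (7 + Z²) - Z)/Z)/Z)/7 = -5 + (((4 + (-7 - Z²) - Z)/Z)/Z)/7 = -5 + (((-3 - Z - Z²)/Z)/Z)/7 = -5 + ((-3 - Z - Z²)/Z²)/7 = -5 + (-3 - Z - Z²)/(7*Z²))
-E(R(7)) = -(-3 - 1*(-6) - 36*(-6)²)/(7*(-6)²) = -(-3 + 6 - 36*36)/(7*36) = -(-3 + 6 - 1296)/(7*36) = -(-1293)/(7*36) = -1*(-431/84) = 431/84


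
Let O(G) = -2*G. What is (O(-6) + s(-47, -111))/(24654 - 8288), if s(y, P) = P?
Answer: -99/16366 ≈ -0.0060491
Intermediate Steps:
(O(-6) + s(-47, -111))/(24654 - 8288) = (-2*(-6) - 111)/(24654 - 8288) = (12 - 111)/16366 = -99*1/16366 = -99/16366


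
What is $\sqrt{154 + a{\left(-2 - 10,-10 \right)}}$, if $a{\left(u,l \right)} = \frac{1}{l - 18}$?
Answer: $\frac{3 \sqrt{3353}}{14} \approx 12.408$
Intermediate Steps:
$a{\left(u,l \right)} = \frac{1}{-18 + l}$
$\sqrt{154 + a{\left(-2 - 10,-10 \right)}} = \sqrt{154 + \frac{1}{-18 - 10}} = \sqrt{154 + \frac{1}{-28}} = \sqrt{154 - \frac{1}{28}} = \sqrt{\frac{4311}{28}} = \frac{3 \sqrt{3353}}{14}$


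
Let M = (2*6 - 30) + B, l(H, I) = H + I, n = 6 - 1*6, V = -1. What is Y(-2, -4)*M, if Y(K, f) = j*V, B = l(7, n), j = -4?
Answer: -44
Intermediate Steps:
n = 0 (n = 6 - 6 = 0)
B = 7 (B = 7 + 0 = 7)
Y(K, f) = 4 (Y(K, f) = -4*(-1) = 4)
M = -11 (M = (2*6 - 30) + 7 = (12 - 30) + 7 = -18 + 7 = -11)
Y(-2, -4)*M = 4*(-11) = -44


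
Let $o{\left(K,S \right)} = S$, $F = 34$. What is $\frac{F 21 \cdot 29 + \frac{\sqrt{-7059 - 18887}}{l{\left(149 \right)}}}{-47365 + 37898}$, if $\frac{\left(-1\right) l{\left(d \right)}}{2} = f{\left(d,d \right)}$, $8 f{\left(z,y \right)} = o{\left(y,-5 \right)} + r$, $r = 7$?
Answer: $- \frac{20706}{9467} + \frac{2 i \sqrt{25946}}{9467} \approx -2.1872 + 0.034029 i$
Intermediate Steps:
$f{\left(z,y \right)} = \frac{1}{4}$ ($f{\left(z,y \right)} = \frac{-5 + 7}{8} = \frac{1}{8} \cdot 2 = \frac{1}{4}$)
$l{\left(d \right)} = - \frac{1}{2}$ ($l{\left(d \right)} = \left(-2\right) \frac{1}{4} = - \frac{1}{2}$)
$\frac{F 21 \cdot 29 + \frac{\sqrt{-7059 - 18887}}{l{\left(149 \right)}}}{-47365 + 37898} = \frac{34 \cdot 21 \cdot 29 + \frac{\sqrt{-7059 - 18887}}{- \frac{1}{2}}}{-47365 + 37898} = \frac{714 \cdot 29 + \sqrt{-25946} \left(-2\right)}{-9467} = \left(20706 + i \sqrt{25946} \left(-2\right)\right) \left(- \frac{1}{9467}\right) = \left(20706 - 2 i \sqrt{25946}\right) \left(- \frac{1}{9467}\right) = - \frac{20706}{9467} + \frac{2 i \sqrt{25946}}{9467}$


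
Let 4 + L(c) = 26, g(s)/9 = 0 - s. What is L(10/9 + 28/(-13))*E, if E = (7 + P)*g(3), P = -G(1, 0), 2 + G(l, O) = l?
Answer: -4752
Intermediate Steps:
G(l, O) = -2 + l
g(s) = -9*s (g(s) = 9*(0 - s) = 9*(-s) = -9*s)
P = 1 (P = -(-2 + 1) = -1*(-1) = 1)
L(c) = 22 (L(c) = -4 + 26 = 22)
E = -216 (E = (7 + 1)*(-9*3) = 8*(-27) = -216)
L(10/9 + 28/(-13))*E = 22*(-216) = -4752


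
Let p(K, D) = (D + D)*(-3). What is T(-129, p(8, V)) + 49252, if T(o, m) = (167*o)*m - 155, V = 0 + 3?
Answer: 436871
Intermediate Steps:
V = 3
p(K, D) = -6*D (p(K, D) = (2*D)*(-3) = -6*D)
T(o, m) = -155 + 167*m*o (T(o, m) = 167*m*o - 155 = -155 + 167*m*o)
T(-129, p(8, V)) + 49252 = (-155 + 167*(-6*3)*(-129)) + 49252 = (-155 + 167*(-18)*(-129)) + 49252 = (-155 + 387774) + 49252 = 387619 + 49252 = 436871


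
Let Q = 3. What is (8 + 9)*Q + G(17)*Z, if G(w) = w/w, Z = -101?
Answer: -50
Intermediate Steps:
G(w) = 1
(8 + 9)*Q + G(17)*Z = (8 + 9)*3 + 1*(-101) = 17*3 - 101 = 51 - 101 = -50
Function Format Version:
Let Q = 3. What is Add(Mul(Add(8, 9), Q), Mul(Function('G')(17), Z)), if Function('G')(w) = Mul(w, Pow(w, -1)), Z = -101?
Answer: -50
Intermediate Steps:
Function('G')(w) = 1
Add(Mul(Add(8, 9), Q), Mul(Function('G')(17), Z)) = Add(Mul(Add(8, 9), 3), Mul(1, -101)) = Add(Mul(17, 3), -101) = Add(51, -101) = -50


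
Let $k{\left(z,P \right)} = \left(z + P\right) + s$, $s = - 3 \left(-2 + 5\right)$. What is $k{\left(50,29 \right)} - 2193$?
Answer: $-2123$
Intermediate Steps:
$s = -9$ ($s = \left(-3\right) 3 = -9$)
$k{\left(z,P \right)} = -9 + P + z$ ($k{\left(z,P \right)} = \left(z + P\right) - 9 = \left(P + z\right) - 9 = -9 + P + z$)
$k{\left(50,29 \right)} - 2193 = \left(-9 + 29 + 50\right) - 2193 = 70 - 2193 = -2123$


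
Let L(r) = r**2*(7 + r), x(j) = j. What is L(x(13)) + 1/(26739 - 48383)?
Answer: 73156719/21644 ≈ 3380.0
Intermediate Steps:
L(x(13)) + 1/(26739 - 48383) = 13**2*(7 + 13) + 1/(26739 - 48383) = 169*20 + 1/(-21644) = 3380 - 1/21644 = 73156719/21644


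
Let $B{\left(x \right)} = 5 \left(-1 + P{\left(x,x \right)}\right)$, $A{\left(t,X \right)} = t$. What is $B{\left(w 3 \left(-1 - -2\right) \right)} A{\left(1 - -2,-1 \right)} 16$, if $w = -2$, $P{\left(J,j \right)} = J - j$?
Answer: $-240$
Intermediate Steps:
$B{\left(x \right)} = -5$ ($B{\left(x \right)} = 5 \left(-1 + \left(x - x\right)\right) = 5 \left(-1 + 0\right) = 5 \left(-1\right) = -5$)
$B{\left(w 3 \left(-1 - -2\right) \right)} A{\left(1 - -2,-1 \right)} 16 = - 5 \left(1 - -2\right) 16 = - 5 \left(1 + 2\right) 16 = \left(-5\right) 3 \cdot 16 = \left(-15\right) 16 = -240$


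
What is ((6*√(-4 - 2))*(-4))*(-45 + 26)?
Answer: 456*I*√6 ≈ 1117.0*I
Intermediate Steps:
((6*√(-4 - 2))*(-4))*(-45 + 26) = ((6*√(-6))*(-4))*(-19) = ((6*(I*√6))*(-4))*(-19) = ((6*I*√6)*(-4))*(-19) = -24*I*√6*(-19) = 456*I*√6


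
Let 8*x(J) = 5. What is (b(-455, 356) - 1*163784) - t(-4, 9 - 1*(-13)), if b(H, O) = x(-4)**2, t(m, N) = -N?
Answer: -10480743/64 ≈ -1.6376e+5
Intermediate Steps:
x(J) = 5/8 (x(J) = (1/8)*5 = 5/8)
b(H, O) = 25/64 (b(H, O) = (5/8)**2 = 25/64)
(b(-455, 356) - 1*163784) - t(-4, 9 - 1*(-13)) = (25/64 - 1*163784) - (-1)*(9 - 1*(-13)) = (25/64 - 163784) - (-1)*(9 + 13) = -10482151/64 - (-1)*22 = -10482151/64 - 1*(-22) = -10482151/64 + 22 = -10480743/64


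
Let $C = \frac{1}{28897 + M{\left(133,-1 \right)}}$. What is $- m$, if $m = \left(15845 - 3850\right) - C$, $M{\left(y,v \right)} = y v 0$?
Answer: $- \frac{346619514}{28897} \approx -11995.0$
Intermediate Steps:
$M{\left(y,v \right)} = 0$ ($M{\left(y,v \right)} = v y 0 = 0$)
$C = \frac{1}{28897}$ ($C = \frac{1}{28897 + 0} = \frac{1}{28897} \approx 3.4606 \cdot 10^{-5}$)
$m = \frac{346619514}{28897}$ ($m = \left(15845 - 3850\right) - \frac{1}{28897} = 11995 - \frac{1}{28897} = \frac{346619514}{28897} \approx 11995.0$)
$- m = \left(-1\right) \frac{346619514}{28897} = - \frac{346619514}{28897}$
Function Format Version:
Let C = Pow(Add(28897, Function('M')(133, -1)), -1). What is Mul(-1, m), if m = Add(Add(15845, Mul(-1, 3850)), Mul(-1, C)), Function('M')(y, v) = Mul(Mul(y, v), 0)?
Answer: Rational(-346619514, 28897) ≈ -11995.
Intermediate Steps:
Function('M')(y, v) = 0 (Function('M')(y, v) = Mul(Mul(v, y), 0) = 0)
C = Rational(1, 28897) (C = Pow(Add(28897, 0), -1) = Pow(28897, -1) = Rational(1, 28897) ≈ 3.4606e-5)
m = Rational(346619514, 28897) (m = Add(Add(15845, Mul(-1, 3850)), Mul(-1, Rational(1, 28897))) = Add(Add(15845, -3850), Rational(-1, 28897)) = Add(11995, Rational(-1, 28897)) = Rational(346619514, 28897) ≈ 11995.)
Mul(-1, m) = Mul(-1, Rational(346619514, 28897)) = Rational(-346619514, 28897)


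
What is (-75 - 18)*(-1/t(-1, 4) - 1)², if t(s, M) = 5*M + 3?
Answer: -53568/529 ≈ -101.26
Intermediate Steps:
t(s, M) = 3 + 5*M
(-75 - 18)*(-1/t(-1, 4) - 1)² = (-75 - 18)*(-1/(3 + 5*4) - 1)² = -93*(-1/(3 + 20) - 1)² = -93*(-1/23 - 1)² = -93*(-24/23)² = -93*576/529 = -53568/529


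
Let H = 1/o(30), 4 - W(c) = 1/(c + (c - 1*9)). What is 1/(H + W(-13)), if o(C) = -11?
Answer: 385/1516 ≈ 0.25396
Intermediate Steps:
W(c) = 4 - 1/(-9 + 2*c) (W(c) = 4 - 1/(c + (c - 1*9)) = 4 - 1/(c + (c - 9)) = 4 - 1/(c + (-9 + c)) = 4 - 1/(-9 + 2*c))
H = -1/11 (H = 1/(-11) = -1/11 ≈ -0.090909)
1/(H + W(-13)) = 1/(-1/11 + (-37 + 8*(-13))/(-9 + 2*(-13))) = 1/(-1/11 + (-37 - 104)/(-9 - 26)) = 1/(-1/11 - 141/(-35)) = 1/(-1/11 - 1/35*(-141)) = 1/(-1/11 + 141/35) = 1/(1516/385) = 385/1516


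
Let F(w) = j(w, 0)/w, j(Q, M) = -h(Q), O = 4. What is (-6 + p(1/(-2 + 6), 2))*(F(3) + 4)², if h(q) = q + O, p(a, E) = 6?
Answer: 0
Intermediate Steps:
h(q) = 4 + q (h(q) = q + 4 = 4 + q)
j(Q, M) = -4 - Q (j(Q, M) = -(4 + Q) = -4 - Q)
F(w) = (-4 - w)/w
(-6 + p(1/(-2 + 6), 2))*(F(3) + 4)² = (-6 + 6)*((-4 - 1*3)/3 + 4)² = 0*((-4 - 3)/3 + 4)² = 0*((⅓)*(-7) + 4)² = 0*(-7/3 + 4)² = 0*(5/3)² = 0*(25/9) = 0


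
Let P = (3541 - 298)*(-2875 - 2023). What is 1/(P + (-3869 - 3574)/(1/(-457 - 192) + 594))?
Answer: -385505/6123448748577 ≈ -6.2956e-8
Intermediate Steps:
P = -15884214 (P = 3243*(-4898) = -15884214)
1/(P + (-3869 - 3574)/(1/(-457 - 192) + 594)) = 1/(-15884214 + (-3869 - 3574)/(1/(-457 - 192) + 594)) = 1/(-15884214 - 7443/(1/(-649) + 594)) = 1/(-15884214 - 7443/(-1/649 + 594)) = 1/(-15884214 - 7443/385505/649) = 1/(-15884214 - 7443*649/385505) = 1/(-15884214 - 4830507/385505) = 1/(-6123448748577/385505) = -385505/6123448748577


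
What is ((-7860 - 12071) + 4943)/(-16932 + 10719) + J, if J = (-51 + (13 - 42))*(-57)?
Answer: 9448756/2071 ≈ 4562.4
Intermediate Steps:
J = 4560 (J = (-51 - 29)*(-57) = -80*(-57) = 4560)
((-7860 - 12071) + 4943)/(-16932 + 10719) + J = ((-7860 - 12071) + 4943)/(-16932 + 10719) + 4560 = (-19931 + 4943)/(-6213) + 4560 = -14988*(-1/6213) + 4560 = 4996/2071 + 4560 = 9448756/2071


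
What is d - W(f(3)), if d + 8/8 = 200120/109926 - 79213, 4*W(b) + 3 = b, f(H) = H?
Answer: -4353739022/54963 ≈ -79212.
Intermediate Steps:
W(b) = -¾ + b/4
d = -4353739022/54963 (d = -1 + (200120/109926 - 79213) = -1 + (200120*(1/109926) - 79213) = -1 + (100060/54963 - 79213) = -1 - 4353684059/54963 = -4353739022/54963 ≈ -79212.)
d - W(f(3)) = -4353739022/54963 - (-¾ + (¼)*3) = -4353739022/54963 - (-¾ + ¾) = -4353739022/54963 - 1*0 = -4353739022/54963 + 0 = -4353739022/54963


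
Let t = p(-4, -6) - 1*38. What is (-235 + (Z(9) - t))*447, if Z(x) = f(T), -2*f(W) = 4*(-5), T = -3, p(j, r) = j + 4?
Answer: -83589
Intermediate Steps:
p(j, r) = 4 + j
t = -38 (t = (4 - 4) - 1*38 = 0 - 38 = -38)
f(W) = 10 (f(W) = -2*(-5) = -1/2*(-20) = 10)
Z(x) = 10
(-235 + (Z(9) - t))*447 = (-235 + (10 - 1*(-38)))*447 = (-235 + (10 + 38))*447 = (-235 + 48)*447 = -187*447 = -83589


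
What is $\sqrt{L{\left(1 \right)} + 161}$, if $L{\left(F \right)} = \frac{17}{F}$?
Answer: $\sqrt{178} \approx 13.342$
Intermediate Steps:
$\sqrt{L{\left(1 \right)} + 161} = \sqrt{\frac{17}{1} + 161} = \sqrt{17 \cdot 1 + 161} = \sqrt{17 + 161} = \sqrt{178}$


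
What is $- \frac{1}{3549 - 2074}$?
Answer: $- \frac{1}{1475} \approx -0.00067797$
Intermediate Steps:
$- \frac{1}{3549 - 2074} = - \frac{1}{1475}$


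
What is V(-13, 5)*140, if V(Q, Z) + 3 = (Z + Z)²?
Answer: 13580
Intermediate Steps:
V(Q, Z) = -3 + 4*Z² (V(Q, Z) = -3 + (Z + Z)² = -3 + (2*Z)² = -3 + 4*Z²)
V(-13, 5)*140 = (-3 + 4*5²)*140 = (-3 + 4*25)*140 = (-3 + 100)*140 = 97*140 = 13580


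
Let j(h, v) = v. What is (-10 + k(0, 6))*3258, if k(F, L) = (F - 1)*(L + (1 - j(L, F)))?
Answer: -55386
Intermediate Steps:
k(F, L) = (-1 + F)*(1 + L - F) (k(F, L) = (F - 1)*(L + (1 - F)) = (-1 + F)*(1 + L - F))
(-10 + k(0, 6))*3258 = (-10 + (-1 - 1*6 - 1*0² + 2*0 + 0*6))*3258 = (-10 + (-1 - 6 - 1*0 + 0 + 0))*3258 = (-10 + (-1 - 6 + 0 + 0 + 0))*3258 = (-10 - 7)*3258 = -17*3258 = -55386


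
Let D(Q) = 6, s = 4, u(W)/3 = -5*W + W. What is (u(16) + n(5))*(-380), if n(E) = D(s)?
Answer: 70680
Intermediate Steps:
u(W) = -12*W (u(W) = 3*(-5*W + W) = 3*(-4*W) = -12*W)
n(E) = 6
(u(16) + n(5))*(-380) = (-12*16 + 6)*(-380) = (-192 + 6)*(-380) = -186*(-380) = 70680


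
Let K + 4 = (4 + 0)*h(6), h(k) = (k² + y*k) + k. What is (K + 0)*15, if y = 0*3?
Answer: 2460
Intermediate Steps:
y = 0
h(k) = k + k² (h(k) = (k² + 0*k) + k = (k² + 0) + k = k² + k = k + k²)
K = 164 (K = -4 + (4 + 0)*(6*(1 + 6)) = -4 + 4*(6*7) = -4 + 4*42 = -4 + 168 = 164)
(K + 0)*15 = (164 + 0)*15 = 164*15 = 2460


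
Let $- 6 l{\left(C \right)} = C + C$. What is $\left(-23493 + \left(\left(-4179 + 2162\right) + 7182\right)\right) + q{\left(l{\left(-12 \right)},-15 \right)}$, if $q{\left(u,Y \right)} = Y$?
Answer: $-18343$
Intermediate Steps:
$l{\left(C \right)} = - \frac{C}{3}$ ($l{\left(C \right)} = - \frac{C + C}{6} = - \frac{2 C}{6} = - \frac{C}{3}$)
$\left(-23493 + \left(\left(-4179 + 2162\right) + 7182\right)\right) + q{\left(l{\left(-12 \right)},-15 \right)} = \left(-23493 + \left(\left(-4179 + 2162\right) + 7182\right)\right) - 15 = \left(-23493 + \left(-2017 + 7182\right)\right) - 15 = \left(-23493 + 5165\right) - 15 = -18328 - 15 = -18343$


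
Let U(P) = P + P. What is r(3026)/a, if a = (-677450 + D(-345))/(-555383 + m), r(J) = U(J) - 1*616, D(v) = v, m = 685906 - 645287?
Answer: 2798257104/677795 ≈ 4128.5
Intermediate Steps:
U(P) = 2*P
m = 40619
r(J) = -616 + 2*J (r(J) = 2*J - 1*616 = 2*J - 616 = -616 + 2*J)
a = 677795/514764 (a = (-677450 - 345)/(-555383 + 40619) = -677795/(-514764) = -677795*(-1/514764) = 677795/514764 ≈ 1.3167)
r(3026)/a = (-616 + 2*3026)/(677795/514764) = (-616 + 6052)*(514764/677795) = 5436*(514764/677795) = 2798257104/677795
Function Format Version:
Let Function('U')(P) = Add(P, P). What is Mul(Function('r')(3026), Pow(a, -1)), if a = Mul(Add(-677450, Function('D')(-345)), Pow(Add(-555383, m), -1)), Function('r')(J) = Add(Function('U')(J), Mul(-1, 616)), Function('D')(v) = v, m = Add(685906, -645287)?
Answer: Rational(2798257104, 677795) ≈ 4128.5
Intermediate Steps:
Function('U')(P) = Mul(2, P)
m = 40619
Function('r')(J) = Add(-616, Mul(2, J)) (Function('r')(J) = Add(Mul(2, J), Mul(-1, 616)) = Add(Mul(2, J), -616) = Add(-616, Mul(2, J)))
a = Rational(677795, 514764) (a = Mul(Add(-677450, -345), Pow(Add(-555383, 40619), -1)) = Mul(-677795, Pow(-514764, -1)) = Mul(-677795, Rational(-1, 514764)) = Rational(677795, 514764) ≈ 1.3167)
Mul(Function('r')(3026), Pow(a, -1)) = Mul(Add(-616, Mul(2, 3026)), Pow(Rational(677795, 514764), -1)) = Mul(Add(-616, 6052), Rational(514764, 677795)) = Mul(5436, Rational(514764, 677795)) = Rational(2798257104, 677795)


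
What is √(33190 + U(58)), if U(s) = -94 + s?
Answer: 11*√274 ≈ 182.08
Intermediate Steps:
√(33190 + U(58)) = √(33190 + (-94 + 58)) = √(33190 - 36) = √33154 = 11*√274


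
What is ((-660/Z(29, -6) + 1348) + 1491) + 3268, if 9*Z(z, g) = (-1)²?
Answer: 167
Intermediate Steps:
Z(z, g) = ⅑ (Z(z, g) = (⅑)*(-1)² = (⅑)*1 = ⅑)
((-660/Z(29, -6) + 1348) + 1491) + 3268 = ((-660/⅑ + 1348) + 1491) + 3268 = ((-660*9 + 1348) + 1491) + 3268 = ((-5940 + 1348) + 1491) + 3268 = (-4592 + 1491) + 3268 = -3101 + 3268 = 167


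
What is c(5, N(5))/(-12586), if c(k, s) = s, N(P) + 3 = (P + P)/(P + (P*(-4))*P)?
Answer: 59/239134 ≈ 0.00024672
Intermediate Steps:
N(P) = -3 + 2*P/(P - 4*P**2) (N(P) = -3 + (P + P)/(P + (P*(-4))*P) = -3 + (2*P)/(P + (-4*P)*P) = -3 + (2*P)/(P - 4*P**2) = -3 + 2*P/(P - 4*P**2))
c(5, N(5))/(-12586) = ((1 - 12*5)/(-1 + 4*5))/(-12586) = -(1 - 60)/(12586*(-1 + 20)) = -(-59)/(12586*19) = -(-59)/239134 = -1/12586*(-59/19) = 59/239134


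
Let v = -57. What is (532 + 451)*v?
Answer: -56031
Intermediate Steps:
(532 + 451)*v = (532 + 451)*(-57) = 983*(-57) = -56031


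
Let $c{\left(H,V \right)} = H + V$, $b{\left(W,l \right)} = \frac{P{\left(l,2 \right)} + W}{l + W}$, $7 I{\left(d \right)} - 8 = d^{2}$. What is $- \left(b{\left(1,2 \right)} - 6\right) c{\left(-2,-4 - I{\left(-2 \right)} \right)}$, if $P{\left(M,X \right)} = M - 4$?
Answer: $- \frac{342}{7} \approx -48.857$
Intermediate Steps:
$I{\left(d \right)} = \frac{8}{7} + \frac{d^{2}}{7}$
$P{\left(M,X \right)} = -4 + M$
$b{\left(W,l \right)} = \frac{-4 + W + l}{W + l}$ ($b{\left(W,l \right)} = \frac{\left(-4 + l\right) + W}{l + W} = \frac{-4 + W + l}{W + l}$)
$- \left(b{\left(1,2 \right)} - 6\right) c{\left(-2,-4 - I{\left(-2 \right)} \right)} = - \left(\frac{-4 + 1 + 2}{1 + 2} - 6\right) \left(-2 - \left(\frac{36}{7} + \frac{4}{7}\right)\right) = - \left(\frac{1}{3} \left(-1\right) - 6\right) \left(-2 - \left(\frac{36}{7} + \frac{4}{7}\right)\right) = - \left(\frac{1}{3} \left(-1\right) - 6\right) \left(-2 - \frac{40}{7}\right) = - \left(- \frac{1}{3} - 6\right) \left(-2 - \frac{40}{7}\right) = - \frac{\left(-19\right) \left(-2 - \frac{40}{7}\right)}{3} = - \frac{\left(-19\right) \left(-54\right)}{3 \cdot 7} = \left(-1\right) \frac{342}{7} = - \frac{342}{7}$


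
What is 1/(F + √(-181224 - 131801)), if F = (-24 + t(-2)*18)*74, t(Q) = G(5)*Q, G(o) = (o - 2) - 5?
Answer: 3552/12929729 - 5*I*√12521/12929729 ≈ 0.00027472 - 4.3271e-5*I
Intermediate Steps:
G(o) = -7 + o (G(o) = (-2 + o) - 5 = -7 + o)
t(Q) = -2*Q (t(Q) = (-7 + 5)*Q = -2*Q)
F = 3552 (F = (-24 - 2*(-2)*18)*74 = (-24 + 4*18)*74 = (-24 + 72)*74 = 48*74 = 3552)
1/(F + √(-181224 - 131801)) = 1/(3552 + √(-181224 - 131801)) = 1/(3552 + √(-313025)) = 1/(3552 + 5*I*√12521)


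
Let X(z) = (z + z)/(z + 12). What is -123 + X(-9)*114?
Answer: -807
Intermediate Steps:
X(z) = 2*z/(12 + z) (X(z) = (2*z)/(12 + z) = 2*z/(12 + z))
-123 + X(-9)*114 = -123 + (2*(-9)/(12 - 9))*114 = -123 + (2*(-9)/3)*114 = -123 + (2*(-9)*(⅓))*114 = -123 - 6*114 = -123 - 684 = -807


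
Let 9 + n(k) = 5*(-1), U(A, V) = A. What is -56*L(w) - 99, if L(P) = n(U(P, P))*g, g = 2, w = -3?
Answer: 1469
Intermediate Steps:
n(k) = -14 (n(k) = -9 + 5*(-1) = -9 - 5 = -14)
L(P) = -28 (L(P) = -14*2 = -28)
-56*L(w) - 99 = -56*(-28) - 99 = 1568 - 99 = 1469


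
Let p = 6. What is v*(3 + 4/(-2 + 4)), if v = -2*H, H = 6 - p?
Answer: 0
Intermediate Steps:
H = 0 (H = 6 - 1*6 = 6 - 6 = 0)
v = 0 (v = -2*0 = 0)
v*(3 + 4/(-2 + 4)) = 0*(3 + 4/(-2 + 4)) = 0*(3 + 4/2) = 0*(3 + 4*(½)) = 0*(3 + 2) = 0*5 = 0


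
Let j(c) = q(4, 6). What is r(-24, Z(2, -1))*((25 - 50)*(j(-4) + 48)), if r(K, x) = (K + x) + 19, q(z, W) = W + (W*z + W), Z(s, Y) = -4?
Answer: 18900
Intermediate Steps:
q(z, W) = 2*W + W*z (q(z, W) = W + (W + W*z) = 2*W + W*z)
j(c) = 36 (j(c) = 6*(2 + 4) = 6*6 = 36)
r(K, x) = 19 + K + x
r(-24, Z(2, -1))*((25 - 50)*(j(-4) + 48)) = (19 - 24 - 4)*((25 - 50)*(36 + 48)) = -(-225)*84 = -9*(-2100) = 18900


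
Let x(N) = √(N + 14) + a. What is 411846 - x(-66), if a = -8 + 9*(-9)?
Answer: 411935 - 2*I*√13 ≈ 4.1194e+5 - 7.2111*I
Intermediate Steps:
a = -89 (a = -8 - 81 = -89)
x(N) = -89 + √(14 + N) (x(N) = √(N + 14) - 89 = √(14 + N) - 89 = -89 + √(14 + N))
411846 - x(-66) = 411846 - (-89 + √(14 - 66)) = 411846 - (-89 + √(-52)) = 411846 - (-89 + 2*I*√13) = 411846 + (89 - 2*I*√13) = 411935 - 2*I*√13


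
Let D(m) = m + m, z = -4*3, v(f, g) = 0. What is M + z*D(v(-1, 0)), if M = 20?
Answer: 20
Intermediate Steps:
z = -12
D(m) = 2*m
M + z*D(v(-1, 0)) = 20 - 24*0 = 20 - 12*0 = 20 + 0 = 20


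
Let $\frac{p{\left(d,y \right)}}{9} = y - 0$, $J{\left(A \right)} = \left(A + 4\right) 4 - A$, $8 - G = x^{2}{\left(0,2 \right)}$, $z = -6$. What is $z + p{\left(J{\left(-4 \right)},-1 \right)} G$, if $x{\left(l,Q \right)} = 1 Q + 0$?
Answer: $-42$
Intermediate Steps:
$x{\left(l,Q \right)} = Q$ ($x{\left(l,Q \right)} = Q + 0 = Q$)
$G = 4$ ($G = 8 - 2^{2} = 8 - 4 = 4$)
$J{\left(A \right)} = 16 + 3 A$ ($J{\left(A \right)} = \left(4 + A\right) 4 - A = \left(16 + 4 A\right) - A = 16 + 3 A$)
$p{\left(d,y \right)} = 9 y$ ($p{\left(d,y \right)} = 9 \left(y - 0\right) = 9 \left(y + 0\right) = 9 y$)
$z + p{\left(J{\left(-4 \right)},-1 \right)} G = -6 + 9 \left(-1\right) 4 = -6 - 36 = -42$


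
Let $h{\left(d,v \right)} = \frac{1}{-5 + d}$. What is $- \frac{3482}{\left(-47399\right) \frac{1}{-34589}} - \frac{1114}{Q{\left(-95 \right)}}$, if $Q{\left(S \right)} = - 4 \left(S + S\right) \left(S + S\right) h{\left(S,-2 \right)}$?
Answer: $- \frac{86983285599}{34222078} \approx -2541.7$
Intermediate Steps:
$Q{\left(S \right)} = - \frac{16 S^{2}}{-5 + S}$ ($Q{\left(S \right)} = \frac{\left(-4\right) \left(S + S\right) \left(S + S\right)}{-5 + S} = \frac{\left(-4\right) 2 S 2 S}{-5 + S} = \frac{\left(-4\right) 4 S^{2}}{-5 + S} = \frac{\left(-16\right) S^{2}}{-5 + S} = - \frac{16 S^{2}}{-5 + S}$)
$- \frac{3482}{\left(-47399\right) \frac{1}{-34589}} - \frac{1114}{Q{\left(-95 \right)}} = - \frac{3482}{\left(-47399\right) \frac{1}{-34589}} - \frac{1114}{\left(-16\right) \left(-95\right)^{2} \frac{1}{-5 - 95}} = - \frac{3482}{\left(-47399\right) \left(- \frac{1}{34589}\right)} - \frac{1114}{\left(-16\right) 9025 \frac{1}{-100}} = - \frac{3482}{\frac{47399}{34589}} - \frac{1114}{\left(-16\right) 9025 \left(- \frac{1}{100}\right)} = \left(-3482\right) \frac{34589}{47399} - \frac{1114}{1444} = - \frac{120438898}{47399} - \frac{557}{722} = - \frac{86983285599}{34222078}$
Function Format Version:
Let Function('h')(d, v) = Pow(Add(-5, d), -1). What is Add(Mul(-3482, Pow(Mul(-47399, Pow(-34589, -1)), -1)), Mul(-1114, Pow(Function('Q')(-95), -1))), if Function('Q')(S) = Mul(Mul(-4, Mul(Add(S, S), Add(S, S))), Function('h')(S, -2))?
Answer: Rational(-86983285599, 34222078) ≈ -2541.7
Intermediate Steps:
Function('Q')(S) = Mul(-16, Pow(S, 2), Pow(Add(-5, S), -1)) (Function('Q')(S) = Mul(Mul(-4, Mul(Add(S, S), Add(S, S))), Pow(Add(-5, S), -1)) = Mul(Mul(-4, Mul(Mul(2, S), Mul(2, S))), Pow(Add(-5, S), -1)) = Mul(Mul(-4, Mul(4, Pow(S, 2))), Pow(Add(-5, S), -1)) = Mul(Mul(-16, Pow(S, 2)), Pow(Add(-5, S), -1)) = Mul(-16, Pow(S, 2), Pow(Add(-5, S), -1)))
Add(Mul(-3482, Pow(Mul(-47399, Pow(-34589, -1)), -1)), Mul(-1114, Pow(Function('Q')(-95), -1))) = Add(Mul(-3482, Pow(Mul(-47399, Pow(-34589, -1)), -1)), Mul(-1114, Pow(Mul(-16, Pow(-95, 2), Pow(Add(-5, -95), -1)), -1))) = Add(Mul(-3482, Pow(Mul(-47399, Rational(-1, 34589)), -1)), Mul(-1114, Pow(Mul(-16, 9025, Pow(-100, -1)), -1))) = Add(Mul(-3482, Pow(Rational(47399, 34589), -1)), Mul(-1114, Pow(Mul(-16, 9025, Rational(-1, 100)), -1))) = Add(Mul(-3482, Rational(34589, 47399)), Mul(-1114, Pow(1444, -1))) = Add(Rational(-120438898, 47399), Mul(-1114, Rational(1, 1444))) = Add(Rational(-120438898, 47399), Rational(-557, 722)) = Rational(-86983285599, 34222078)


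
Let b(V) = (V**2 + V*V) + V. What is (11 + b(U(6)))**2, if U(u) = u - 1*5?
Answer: 196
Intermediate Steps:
U(u) = -5 + u (U(u) = u - 5 = -5 + u)
b(V) = V + 2*V**2 (b(V) = (V**2 + V**2) + V = 2*V**2 + V = V + 2*V**2)
(11 + b(U(6)))**2 = (11 + (-5 + 6)*(1 + 2*(-5 + 6)))**2 = (11 + 1*(1 + 2*1))**2 = (11 + 1*(1 + 2))**2 = (11 + 1*3)**2 = (11 + 3)**2 = 14**2 = 196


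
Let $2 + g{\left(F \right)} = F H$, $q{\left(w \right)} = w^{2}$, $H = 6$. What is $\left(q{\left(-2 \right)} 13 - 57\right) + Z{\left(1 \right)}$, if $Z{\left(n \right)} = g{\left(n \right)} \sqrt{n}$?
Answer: $-1$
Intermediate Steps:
$g{\left(F \right)} = -2 + 6 F$ ($g{\left(F \right)} = -2 + F 6 = -2 + 6 F$)
$Z{\left(n \right)} = \sqrt{n} \left(-2 + 6 n\right)$ ($Z{\left(n \right)} = \left(-2 + 6 n\right) \sqrt{n} = \sqrt{n} \left(-2 + 6 n\right)$)
$\left(q{\left(-2 \right)} 13 - 57\right) + Z{\left(1 \right)} = \left(\left(-2\right)^{2} \cdot 13 - 57\right) + \sqrt{1} \left(-2 + 6 \cdot 1\right) = \left(4 \cdot 13 - 57\right) + 1 \left(-2 + 6\right) = \left(52 - 57\right) + 1 \cdot 4 = -5 + 4 = -1$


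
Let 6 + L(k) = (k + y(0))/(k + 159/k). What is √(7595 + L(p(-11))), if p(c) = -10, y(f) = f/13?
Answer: √509103609/259 ≈ 87.117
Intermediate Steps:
y(f) = f/13 (y(f) = f*(1/13) = f/13)
L(k) = -6 + k/(k + 159/k) (L(k) = -6 + (k + (1/13)*0)/(k + 159/k) = -6 + (k + 0)/(k + 159/k) = -6 + k/(k + 159/k))
√(7595 + L(p(-11))) = √(7595 + (-954 - 5*(-10)²)/(159 + (-10)²)) = √(7595 + (-954 - 5*100)/(159 + 100)) = √(7595 + (-954 - 500)/259) = √(7595 + (1/259)*(-1454)) = √(7595 - 1454/259) = √(1965651/259) = √509103609/259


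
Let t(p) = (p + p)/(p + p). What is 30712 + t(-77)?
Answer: 30713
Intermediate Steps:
t(p) = 1 (t(p) = (2*p)/((2*p)) = (2*p)*(1/(2*p)) = 1)
30712 + t(-77) = 30712 + 1 = 30713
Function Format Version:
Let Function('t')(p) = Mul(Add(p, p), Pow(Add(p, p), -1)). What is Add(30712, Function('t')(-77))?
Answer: 30713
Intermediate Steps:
Function('t')(p) = 1 (Function('t')(p) = Mul(Mul(2, p), Pow(Mul(2, p), -1)) = Mul(Mul(2, p), Mul(Rational(1, 2), Pow(p, -1))) = 1)
Add(30712, Function('t')(-77)) = Add(30712, 1) = 30713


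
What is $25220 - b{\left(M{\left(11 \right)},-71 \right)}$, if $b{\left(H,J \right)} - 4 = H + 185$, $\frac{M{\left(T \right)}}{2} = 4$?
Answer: $25023$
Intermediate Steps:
$M{\left(T \right)} = 8$ ($M{\left(T \right)} = 2 \cdot 4 = 8$)
$b{\left(H,J \right)} = 189 + H$ ($b{\left(H,J \right)} = 4 + \left(H + 185\right) = 4 + \left(185 + H\right) = 189 + H$)
$25220 - b{\left(M{\left(11 \right)},-71 \right)} = 25220 - \left(189 + 8\right) = 25220 - 197 = 25023$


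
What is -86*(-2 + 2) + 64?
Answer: 64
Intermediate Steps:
-86*(-2 + 2) + 64 = -86*0 + 64 = -43*0 + 64 = 0 + 64 = 64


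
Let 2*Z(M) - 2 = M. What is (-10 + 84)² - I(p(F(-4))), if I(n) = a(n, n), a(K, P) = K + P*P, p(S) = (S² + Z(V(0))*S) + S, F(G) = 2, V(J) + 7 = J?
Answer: 5474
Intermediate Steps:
V(J) = -7 + J
Z(M) = 1 + M/2
p(S) = S² - 3*S/2 (p(S) = (S² + (1 + (-7 + 0)/2)*S) + S = (S² + (1 + (½)*(-7))*S) + S = (S² + (1 - 7/2)*S) + S = (S² - 5*S/2) + S = S² - 3*S/2)
a(K, P) = K + P²
I(n) = n + n²
(-10 + 84)² - I(p(F(-4))) = (-10 + 84)² - (½)*2*(-3 + 2*2)*(1 + (½)*2*(-3 + 2*2)) = 74² - (½)*2*(-3 + 4)*(1 + (½)*2*(-3 + 4)) = 5476 - (½)*2*1*(1 + (½)*2*1) = 5476 - (1 + 1) = 5476 - 2 = 5474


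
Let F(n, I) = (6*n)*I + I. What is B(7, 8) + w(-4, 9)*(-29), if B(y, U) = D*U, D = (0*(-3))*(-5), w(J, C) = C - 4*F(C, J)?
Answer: -25781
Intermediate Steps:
F(n, I) = I + 6*I*n (F(n, I) = 6*I*n + I = I + 6*I*n)
w(J, C) = C - 4*J*(1 + 6*C)
D = 0 (D = 0*(-5) = 0)
B(y, U) = 0 (B(y, U) = 0*U = 0)
B(7, 8) + w(-4, 9)*(-29) = 0 + (9 - 4*(-4)*(1 + 6*9))*(-29) = 0 + (9 - 4*(-4)*(1 + 54))*(-29) = 0 + (9 - 4*(-4)*55)*(-29) = 0 + (9 + 880)*(-29) = 0 + 889*(-29) = 0 - 25781 = -25781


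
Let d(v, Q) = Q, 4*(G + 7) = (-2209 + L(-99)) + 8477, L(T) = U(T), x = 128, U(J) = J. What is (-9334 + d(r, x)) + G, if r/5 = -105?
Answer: -30683/4 ≈ -7670.8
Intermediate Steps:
r = -525 (r = 5*(-105) = -525)
L(T) = T
G = 6141/4 (G = -7 + ((-2209 - 99) + 8477)/4 = -7 + (-2308 + 8477)/4 = -7 + (1/4)*6169 = -7 + 6169/4 = 6141/4 ≈ 1535.3)
(-9334 + d(r, x)) + G = (-9334 + 128) + 6141/4 = -9206 + 6141/4 = -30683/4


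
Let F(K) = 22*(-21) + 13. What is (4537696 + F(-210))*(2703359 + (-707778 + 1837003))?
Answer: 17389380256248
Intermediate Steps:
F(K) = -449 (F(K) = -462 + 13 = -449)
(4537696 + F(-210))*(2703359 + (-707778 + 1837003)) = (4537696 - 449)*(2703359 + (-707778 + 1837003)) = 4537247*(2703359 + 1129225) = 4537247*3832584 = 17389380256248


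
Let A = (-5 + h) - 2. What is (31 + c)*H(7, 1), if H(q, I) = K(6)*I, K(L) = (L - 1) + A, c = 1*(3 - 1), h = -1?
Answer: -99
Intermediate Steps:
A = -8 (A = (-5 - 1) - 2 = -6 - 2 = -8)
c = 2 (c = 1*2 = 2)
K(L) = -9 + L (K(L) = (L - 1) - 8 = (-1 + L) - 8 = -9 + L)
H(q, I) = -3*I (H(q, I) = (-9 + 6)*I = -3*I)
(31 + c)*H(7, 1) = (31 + 2)*(-3*1) = 33*(-3) = -99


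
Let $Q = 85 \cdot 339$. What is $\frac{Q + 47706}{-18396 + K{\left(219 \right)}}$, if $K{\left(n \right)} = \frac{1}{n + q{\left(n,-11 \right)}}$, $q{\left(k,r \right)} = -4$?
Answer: $- \frac{16452015}{3955139} \approx -4.1597$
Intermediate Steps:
$Q = 28815$
$K{\left(n \right)} = \frac{1}{-4 + n}$ ($K{\left(n \right)} = \frac{1}{n - 4} = \frac{1}{-4 + n}$)
$\frac{Q + 47706}{-18396 + K{\left(219 \right)}} = \frac{28815 + 47706}{-18396 + \frac{1}{-4 + 219}} = \frac{76521}{-18396 + \frac{1}{215}} = \frac{76521}{- \frac{3955139}{215}} = 76521 \left(- \frac{215}{3955139}\right) = - \frac{16452015}{3955139}$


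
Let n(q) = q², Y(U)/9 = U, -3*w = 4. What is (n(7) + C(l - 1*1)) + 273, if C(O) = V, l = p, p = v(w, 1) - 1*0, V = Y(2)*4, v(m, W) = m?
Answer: 394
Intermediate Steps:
w = -4/3 (w = -⅓*4 = -4/3 ≈ -1.3333)
Y(U) = 9*U
V = 72 (V = (9*2)*4 = 18*4 = 72)
p = -4/3 (p = -4/3 - 1*0 = -4/3 + 0 = -4/3 ≈ -1.3333)
l = -4/3 ≈ -1.3333
C(O) = 72
(n(7) + C(l - 1*1)) + 273 = (7² + 72) + 273 = (49 + 72) + 273 = 121 + 273 = 394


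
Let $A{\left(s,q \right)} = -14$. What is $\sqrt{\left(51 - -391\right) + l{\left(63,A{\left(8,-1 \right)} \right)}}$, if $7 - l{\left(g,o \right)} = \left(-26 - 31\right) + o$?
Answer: $2 \sqrt{130} \approx 22.803$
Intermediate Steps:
$l{\left(g,o \right)} = 64 - o$ ($l{\left(g,o \right)} = 7 - \left(\left(-26 - 31\right) + o\right) = 7 - \left(-57 + o\right) = 64 - o$)
$\sqrt{\left(51 - -391\right) + l{\left(63,A{\left(8,-1 \right)} \right)}} = \sqrt{\left(51 - -391\right) + \left(64 - -14\right)} = \sqrt{\left(51 + 391\right) + \left(64 + 14\right)} = \sqrt{442 + 78} = \sqrt{520} = 2 \sqrt{130}$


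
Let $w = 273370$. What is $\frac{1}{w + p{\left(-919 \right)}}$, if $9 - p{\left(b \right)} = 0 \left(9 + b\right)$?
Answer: $\frac{1}{273379} \approx 3.6579 \cdot 10^{-6}$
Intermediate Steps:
$p{\left(b \right)} = 9$ ($p{\left(b \right)} = 9 - 0 \left(9 + b\right) = 9 - 0 = 9 + 0 = 9$)
$\frac{1}{w + p{\left(-919 \right)}} = \frac{1}{273370 + 9} = \frac{1}{273379}$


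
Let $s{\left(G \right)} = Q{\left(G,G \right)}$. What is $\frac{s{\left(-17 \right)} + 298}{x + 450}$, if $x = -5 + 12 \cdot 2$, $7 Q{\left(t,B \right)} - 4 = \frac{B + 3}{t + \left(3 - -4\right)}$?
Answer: $\frac{10457}{16415} \approx 0.63704$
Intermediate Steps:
$Q{\left(t,B \right)} = \frac{4}{7} + \frac{3 + B}{7 \left(7 + t\right)}$ ($Q{\left(t,B \right)} = \frac{4}{7} + \frac{\left(B + 3\right) \frac{1}{t + \left(3 - -4\right)}}{7} = \frac{4}{7} + \frac{\left(3 + B\right) \frac{1}{t + \left(3 + 4\right)}}{7} = \frac{4}{7} + \frac{\left(3 + B\right) \frac{1}{t + 7}}{7} = \frac{4}{7} + \frac{\left(3 + B\right) \frac{1}{7 + t}}{7} = \frac{4}{7} + \frac{\frac{1}{7 + t} \left(3 + B\right)}{7} = \frac{4}{7} + \frac{3 + B}{7 \left(7 + t\right)}$)
$s{\left(G \right)} = \frac{31 + 5 G}{7 \left(7 + G\right)}$ ($s{\left(G \right)} = \frac{31 + G + 4 G}{7 \left(7 + G\right)} = \frac{31 + 5 G}{7 \left(7 + G\right)}$)
$x = 19$ ($x = -5 + 24 = 19$)
$\frac{s{\left(-17 \right)} + 298}{x + 450} = \frac{\frac{31 + 5 \left(-17\right)}{7 \left(7 - 17\right)} + 298}{19 + 450} = \frac{\frac{31 - 85}{7 \left(-10\right)} + 298}{469} = \left(\frac{1}{7} \left(- \frac{1}{10}\right) \left(-54\right) + 298\right) \frac{1}{469} = \left(\frac{27}{35} + 298\right) \frac{1}{469} = \frac{10457}{35} \cdot \frac{1}{469} = \frac{10457}{16415}$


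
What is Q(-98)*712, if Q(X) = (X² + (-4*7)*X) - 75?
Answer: 8738376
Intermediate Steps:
Q(X) = -75 + X² - 28*X (Q(X) = (X² - 28*X) - 75 = -75 + X² - 28*X)
Q(-98)*712 = (-75 + (-98)² - 28*(-98))*712 = (-75 + 9604 + 2744)*712 = 12273*712 = 8738376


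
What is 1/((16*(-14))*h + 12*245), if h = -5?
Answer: 1/4060 ≈ 0.00024631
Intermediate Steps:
1/((16*(-14))*h + 12*245) = 1/((16*(-14))*(-5) + 12*245) = 1/(-224*(-5) + 2940) = 1/(1120 + 2940) = 1/4060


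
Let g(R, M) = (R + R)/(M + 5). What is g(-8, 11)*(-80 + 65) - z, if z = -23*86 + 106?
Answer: 1887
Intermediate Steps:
g(R, M) = 2*R/(5 + M) (g(R, M) = (2*R)/(5 + M) = 2*R/(5 + M))
z = -1872 (z = -1978 + 106 = -1872)
g(-8, 11)*(-80 + 65) - z = (2*(-8)/(5 + 11))*(-80 + 65) - 1*(-1872) = (2*(-8)/16)*(-15) + 1872 = (2*(-8)*(1/16))*(-15) + 1872 = -1*(-15) + 1872 = 15 + 1872 = 1887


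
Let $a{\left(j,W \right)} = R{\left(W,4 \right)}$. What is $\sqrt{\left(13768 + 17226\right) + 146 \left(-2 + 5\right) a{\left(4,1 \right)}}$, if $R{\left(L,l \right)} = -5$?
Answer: $2 \sqrt{7201} \approx 169.72$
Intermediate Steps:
$a{\left(j,W \right)} = -5$
$\sqrt{\left(13768 + 17226\right) + 146 \left(-2 + 5\right) a{\left(4,1 \right)}} = \sqrt{\left(13768 + 17226\right) + 146 \left(-2 + 5\right) \left(-5\right)} = \sqrt{30994 + 146 \cdot 3 \left(-5\right)} = \sqrt{30994 + 146 \left(-15\right)} = \sqrt{30994 - 2190} = \sqrt{28804} = 2 \sqrt{7201}$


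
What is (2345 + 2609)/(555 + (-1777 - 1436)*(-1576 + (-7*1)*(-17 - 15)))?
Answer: 4954/4344531 ≈ 0.0011403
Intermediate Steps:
(2345 + 2609)/(555 + (-1777 - 1436)*(-1576 + (-7*1)*(-17 - 15))) = 4954/(555 - 3213*(-1576 - 7*(-32))) = 4954/(555 - 3213*(-1576 + 224)) = 4954/(555 - 3213*(-1352)) = 4954/(555 + 4343976) = 4954/4344531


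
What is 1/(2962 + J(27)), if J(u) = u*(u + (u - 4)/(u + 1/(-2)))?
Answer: 53/196865 ≈ 0.00026922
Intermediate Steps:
J(u) = u*(u + (-4 + u)/(-1/2 + u)) (J(u) = u*(u + (-4 + u)/(u - 1/2)) = u*(u + (-4 + u)/(-1/2 + u)))
1/(2962 + J(27)) = 1/(2962 + 27*(-8 + 27 + 2*27**2)/(-1 + 2*27)) = 1/(2962 + 27*(-8 + 27 + 2*729)/(-1 + 54)) = 1/(2962 + 27*(-8 + 27 + 1458)/53) = 1/(2962 + 27*(1/53)*1477) = 1/(2962 + 39879/53) = 1/(196865/53) = 53/196865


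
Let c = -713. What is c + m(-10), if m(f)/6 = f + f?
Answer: -833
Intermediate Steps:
m(f) = 12*f (m(f) = 6*(f + f) = 6*(2*f) = 12*f)
c + m(-10) = -713 + 12*(-10) = -713 - 120 = -833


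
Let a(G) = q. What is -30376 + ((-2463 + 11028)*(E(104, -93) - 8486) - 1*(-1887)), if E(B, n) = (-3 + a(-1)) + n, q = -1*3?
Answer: -73559014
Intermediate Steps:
q = -3
a(G) = -3
E(B, n) = -6 + n (E(B, n) = (-3 - 3) + n = -6 + n)
-30376 + ((-2463 + 11028)*(E(104, -93) - 8486) - 1*(-1887)) = -30376 + ((-2463 + 11028)*((-6 - 93) - 8486) - 1*(-1887)) = -30376 + (8565*(-99 - 8486) + 1887) = -30376 + (8565*(-8585) + 1887) = -30376 + (-73530525 + 1887) = -30376 - 73528638 = -73559014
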